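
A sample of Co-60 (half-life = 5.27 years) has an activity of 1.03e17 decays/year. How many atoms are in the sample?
N = A/λ = 7.831e17 atoms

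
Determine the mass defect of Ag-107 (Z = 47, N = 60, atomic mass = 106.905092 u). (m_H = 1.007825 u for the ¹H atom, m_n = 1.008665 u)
Δm = Z·m_H + N·m_n − M = 0.9826 u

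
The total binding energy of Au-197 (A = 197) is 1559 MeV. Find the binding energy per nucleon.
B.E./A = 1559/197 = 7.914 MeV/nucleon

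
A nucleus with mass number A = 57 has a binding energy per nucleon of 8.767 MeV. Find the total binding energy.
B.E. = 8.767 × 57 = 499.7 MeV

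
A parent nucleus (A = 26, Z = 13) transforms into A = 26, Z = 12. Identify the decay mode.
ΔA = 0, ΔZ = -1 ⇒ beta-plus decay (β⁺) or electron capture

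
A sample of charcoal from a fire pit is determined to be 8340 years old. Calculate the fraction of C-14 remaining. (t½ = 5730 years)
N/N₀ = (1/2)^(t/t½) = 0.3646 = 36.5%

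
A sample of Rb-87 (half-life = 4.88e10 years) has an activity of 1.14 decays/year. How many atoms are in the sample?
N = A/λ = 8.026e10 atoms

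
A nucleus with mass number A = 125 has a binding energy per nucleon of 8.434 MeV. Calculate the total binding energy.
B.E. = 8.434 × 125 = 1054 MeV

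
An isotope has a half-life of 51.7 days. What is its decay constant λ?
λ = ln(2)/t½ = 0.01341 day⁻¹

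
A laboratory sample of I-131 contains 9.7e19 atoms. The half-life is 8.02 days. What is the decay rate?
A = λN = 8.383e18 decays/day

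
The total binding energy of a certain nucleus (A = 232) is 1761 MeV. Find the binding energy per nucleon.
B.E./A = 1761/232 = 7.591 MeV/nucleon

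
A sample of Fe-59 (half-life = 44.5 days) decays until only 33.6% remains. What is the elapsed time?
t = t½ × log₂(N₀/N) = 70.02 days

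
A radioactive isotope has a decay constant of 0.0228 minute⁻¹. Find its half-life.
t½ = ln(2)/λ = 30.4 minutes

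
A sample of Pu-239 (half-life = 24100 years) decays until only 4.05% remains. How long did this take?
t = t½ × log₂(N₀/N) = 1.115e5 years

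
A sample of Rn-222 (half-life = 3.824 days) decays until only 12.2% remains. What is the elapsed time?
t = t½ × log₂(N₀/N) = 11.61 days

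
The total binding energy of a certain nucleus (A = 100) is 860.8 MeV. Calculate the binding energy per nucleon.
B.E./A = 860.8/100 = 8.608 MeV/nucleon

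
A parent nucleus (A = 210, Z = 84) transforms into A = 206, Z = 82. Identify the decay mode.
ΔA = -4, ΔZ = -2 ⇒ alpha decay (α)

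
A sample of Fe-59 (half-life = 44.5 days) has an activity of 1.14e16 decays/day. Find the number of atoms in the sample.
N = A/λ = 7.319e17 atoms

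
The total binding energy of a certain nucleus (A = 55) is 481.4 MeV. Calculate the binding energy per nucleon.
B.E./A = 481.4/55 = 8.753 MeV/nucleon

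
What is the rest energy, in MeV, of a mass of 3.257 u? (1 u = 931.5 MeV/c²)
E = mc² = 3034 MeV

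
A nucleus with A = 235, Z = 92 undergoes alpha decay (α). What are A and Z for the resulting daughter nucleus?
Daughter: A = 231, Z = 90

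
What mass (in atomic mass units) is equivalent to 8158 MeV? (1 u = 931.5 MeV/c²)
m = E/c² = 8.758 u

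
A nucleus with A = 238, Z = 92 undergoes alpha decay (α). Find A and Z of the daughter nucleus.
Daughter: A = 234, Z = 90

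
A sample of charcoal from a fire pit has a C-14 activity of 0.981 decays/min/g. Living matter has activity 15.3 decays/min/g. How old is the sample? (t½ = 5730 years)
Age = t½ × log₂(A₀/A) = 22710 years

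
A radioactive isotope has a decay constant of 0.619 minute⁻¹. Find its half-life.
t½ = ln(2)/λ = 1.12 minutes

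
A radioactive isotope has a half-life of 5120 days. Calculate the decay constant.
λ = ln(2)/t½ = 1.354e-4 day⁻¹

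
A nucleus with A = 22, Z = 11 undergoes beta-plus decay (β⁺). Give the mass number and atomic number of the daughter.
Daughter: A = 22, Z = 10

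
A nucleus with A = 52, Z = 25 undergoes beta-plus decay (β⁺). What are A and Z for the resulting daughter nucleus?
Daughter: A = 52, Z = 24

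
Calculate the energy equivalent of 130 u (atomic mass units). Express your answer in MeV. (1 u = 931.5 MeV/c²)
E = mc² = 1.211e5 MeV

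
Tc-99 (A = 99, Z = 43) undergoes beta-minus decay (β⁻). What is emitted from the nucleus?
β⁻: electron (e⁻) + antineutrino (ν̄ₑ)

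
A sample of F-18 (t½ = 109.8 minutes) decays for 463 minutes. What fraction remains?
N/N₀ = (1/2)^(t/t½) = 0.05378 = 5.38%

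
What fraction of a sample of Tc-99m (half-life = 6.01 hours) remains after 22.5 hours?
N/N₀ = (1/2)^(t/t½) = 0.07465 = 7.46%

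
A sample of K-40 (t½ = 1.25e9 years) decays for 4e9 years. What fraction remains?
N/N₀ = (1/2)^(t/t½) = 0.1088 = 10.9%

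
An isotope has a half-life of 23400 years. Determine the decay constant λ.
λ = ln(2)/t½ = 2.962e-5 year⁻¹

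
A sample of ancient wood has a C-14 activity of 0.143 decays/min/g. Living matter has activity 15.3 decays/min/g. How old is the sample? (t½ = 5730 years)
Age = t½ × log₂(A₀/A) = 38630 years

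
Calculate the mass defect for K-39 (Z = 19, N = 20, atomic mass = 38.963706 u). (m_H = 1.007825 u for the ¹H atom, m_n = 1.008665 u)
Δm = Z·m_H + N·m_n − M = 0.3583 u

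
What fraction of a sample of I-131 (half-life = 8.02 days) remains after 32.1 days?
N/N₀ = (1/2)^(t/t½) = 0.06239 = 6.24%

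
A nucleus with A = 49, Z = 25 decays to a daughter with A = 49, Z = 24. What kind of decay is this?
ΔA = 0, ΔZ = -1 ⇒ beta-plus decay (β⁺) or electron capture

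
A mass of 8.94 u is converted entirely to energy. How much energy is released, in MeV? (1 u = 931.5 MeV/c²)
E = mc² = 8328 MeV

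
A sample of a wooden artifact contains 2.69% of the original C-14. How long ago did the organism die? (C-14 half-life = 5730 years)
Age = t½ × log₂(1/ratio) = 29890 years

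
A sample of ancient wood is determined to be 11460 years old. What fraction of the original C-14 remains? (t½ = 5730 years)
N/N₀ = (1/2)^(t/t½) = 0.25 = 25%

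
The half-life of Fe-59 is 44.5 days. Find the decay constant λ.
λ = ln(2)/t½ = 0.01558 day⁻¹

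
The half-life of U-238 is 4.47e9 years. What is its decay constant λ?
λ = ln(2)/t½ = 1.551e-10 year⁻¹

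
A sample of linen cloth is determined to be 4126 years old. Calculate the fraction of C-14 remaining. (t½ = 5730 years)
N/N₀ = (1/2)^(t/t½) = 0.6071 = 60.7%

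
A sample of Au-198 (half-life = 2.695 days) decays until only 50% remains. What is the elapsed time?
t = t½ × log₂(N₀/N) = 2.695 days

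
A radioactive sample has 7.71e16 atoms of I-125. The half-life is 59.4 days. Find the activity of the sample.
A = λN = 8.997e14 decays/day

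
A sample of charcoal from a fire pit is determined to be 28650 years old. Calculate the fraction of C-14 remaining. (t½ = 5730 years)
N/N₀ = (1/2)^(t/t½) = 0.03125 = 3.12%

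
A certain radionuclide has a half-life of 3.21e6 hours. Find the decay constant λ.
λ = ln(2)/t½ = 2.159e-7 hour⁻¹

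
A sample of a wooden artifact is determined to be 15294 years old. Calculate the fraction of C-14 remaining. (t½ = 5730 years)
N/N₀ = (1/2)^(t/t½) = 0.1572 = 15.7%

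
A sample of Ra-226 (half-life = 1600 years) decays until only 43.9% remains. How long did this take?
t = t½ × log₂(N₀/N) = 1900 years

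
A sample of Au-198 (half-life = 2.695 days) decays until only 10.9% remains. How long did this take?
t = t½ × log₂(N₀/N) = 8.618 days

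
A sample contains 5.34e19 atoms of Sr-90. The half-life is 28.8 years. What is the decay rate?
A = λN = 1.285e18 decays/year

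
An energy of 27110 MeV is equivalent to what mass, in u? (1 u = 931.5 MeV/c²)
m = E/c² = 29.1 u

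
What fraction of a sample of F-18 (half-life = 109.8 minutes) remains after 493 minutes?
N/N₀ = (1/2)^(t/t½) = 0.0445 = 4.45%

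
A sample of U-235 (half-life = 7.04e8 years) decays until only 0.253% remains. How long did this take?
t = t½ × log₂(N₀/N) = 6.073e9 years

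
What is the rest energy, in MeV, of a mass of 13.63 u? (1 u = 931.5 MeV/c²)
E = mc² = 12700 MeV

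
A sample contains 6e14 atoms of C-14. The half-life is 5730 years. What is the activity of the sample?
A = λN = 7.258e10 decays/year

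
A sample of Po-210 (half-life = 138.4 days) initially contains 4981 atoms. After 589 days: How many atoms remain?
N = N₀(1/2)^(t/t½) = 260.7 atoms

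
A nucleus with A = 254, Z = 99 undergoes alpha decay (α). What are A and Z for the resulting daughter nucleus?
Daughter: A = 250, Z = 97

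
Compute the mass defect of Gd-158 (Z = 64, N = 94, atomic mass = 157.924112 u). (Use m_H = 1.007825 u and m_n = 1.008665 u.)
Δm = Z·m_H + N·m_n − M = 1.391 u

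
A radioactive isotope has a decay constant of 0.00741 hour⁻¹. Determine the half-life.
t½ = ln(2)/λ = 93.54 hours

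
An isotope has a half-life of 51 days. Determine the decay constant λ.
λ = ln(2)/t½ = 0.01359 day⁻¹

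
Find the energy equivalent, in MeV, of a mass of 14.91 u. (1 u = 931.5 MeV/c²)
E = mc² = 13890 MeV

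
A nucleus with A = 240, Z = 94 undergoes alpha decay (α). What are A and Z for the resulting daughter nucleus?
Daughter: A = 236, Z = 92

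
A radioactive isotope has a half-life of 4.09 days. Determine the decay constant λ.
λ = ln(2)/t½ = 0.1695 day⁻¹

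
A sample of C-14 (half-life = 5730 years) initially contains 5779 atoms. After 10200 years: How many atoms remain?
N = N₀(1/2)^(t/t½) = 1683 atoms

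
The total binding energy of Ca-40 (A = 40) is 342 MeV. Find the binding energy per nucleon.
B.E./A = 342/40 = 8.55 MeV/nucleon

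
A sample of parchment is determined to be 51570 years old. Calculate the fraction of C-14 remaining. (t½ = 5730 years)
N/N₀ = (1/2)^(t/t½) = 0.001953 = 0.195%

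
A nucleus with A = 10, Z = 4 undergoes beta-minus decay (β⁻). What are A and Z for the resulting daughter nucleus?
Daughter: A = 10, Z = 5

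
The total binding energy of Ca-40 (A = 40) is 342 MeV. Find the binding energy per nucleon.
B.E./A = 342/40 = 8.55 MeV/nucleon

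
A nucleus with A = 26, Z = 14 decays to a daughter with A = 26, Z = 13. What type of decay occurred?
ΔA = 0, ΔZ = -1 ⇒ beta-plus decay (β⁺) or electron capture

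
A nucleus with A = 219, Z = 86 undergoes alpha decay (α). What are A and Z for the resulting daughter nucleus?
Daughter: A = 215, Z = 84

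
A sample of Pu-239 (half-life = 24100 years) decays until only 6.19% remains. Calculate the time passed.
t = t½ × log₂(N₀/N) = 96740 years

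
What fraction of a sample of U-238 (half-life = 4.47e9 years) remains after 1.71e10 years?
N/N₀ = (1/2)^(t/t½) = 0.07054 = 7.05%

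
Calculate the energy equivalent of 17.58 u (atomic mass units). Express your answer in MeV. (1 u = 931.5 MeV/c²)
E = mc² = 16380 MeV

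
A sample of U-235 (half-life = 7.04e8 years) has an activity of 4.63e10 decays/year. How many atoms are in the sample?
N = A/λ = 4.702e19 atoms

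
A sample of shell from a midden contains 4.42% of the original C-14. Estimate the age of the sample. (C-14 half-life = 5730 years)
Age = t½ × log₂(1/ratio) = 25780 years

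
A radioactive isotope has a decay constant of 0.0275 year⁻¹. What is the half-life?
t½ = ln(2)/λ = 25.21 years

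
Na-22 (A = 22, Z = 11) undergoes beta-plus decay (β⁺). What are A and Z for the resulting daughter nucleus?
Daughter: A = 22, Z = 10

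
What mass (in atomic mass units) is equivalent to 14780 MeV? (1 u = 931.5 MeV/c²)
m = E/c² = 15.87 u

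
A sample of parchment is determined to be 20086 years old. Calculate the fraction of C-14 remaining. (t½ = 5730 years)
N/N₀ = (1/2)^(t/t½) = 0.08806 = 8.81%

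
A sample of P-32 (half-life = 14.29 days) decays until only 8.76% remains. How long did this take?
t = t½ × log₂(N₀/N) = 50.2 days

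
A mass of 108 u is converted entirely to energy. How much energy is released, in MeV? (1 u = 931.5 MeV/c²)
E = mc² = 1.006e5 MeV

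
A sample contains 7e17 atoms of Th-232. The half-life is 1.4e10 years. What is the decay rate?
A = λN = 3.466e7 decays/year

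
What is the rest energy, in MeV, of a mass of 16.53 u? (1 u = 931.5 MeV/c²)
E = mc² = 15400 MeV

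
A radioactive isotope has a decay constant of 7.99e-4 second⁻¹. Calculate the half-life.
t½ = ln(2)/λ = 867.5 seconds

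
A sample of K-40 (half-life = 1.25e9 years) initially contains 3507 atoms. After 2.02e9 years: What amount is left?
N = N₀(1/2)^(t/t½) = 1144 atoms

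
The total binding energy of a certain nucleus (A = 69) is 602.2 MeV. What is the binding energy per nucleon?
B.E./A = 602.2/69 = 8.728 MeV/nucleon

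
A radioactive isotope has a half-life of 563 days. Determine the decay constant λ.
λ = ln(2)/t½ = 0.001231 day⁻¹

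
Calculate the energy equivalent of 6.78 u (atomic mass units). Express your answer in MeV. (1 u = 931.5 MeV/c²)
E = mc² = 6316 MeV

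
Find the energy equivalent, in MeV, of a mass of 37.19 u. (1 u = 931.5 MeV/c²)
E = mc² = 34640 MeV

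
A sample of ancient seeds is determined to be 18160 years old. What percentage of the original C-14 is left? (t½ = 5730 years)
N/N₀ = (1/2)^(t/t½) = 0.1112 = 11.1%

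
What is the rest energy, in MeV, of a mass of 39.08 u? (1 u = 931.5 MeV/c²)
E = mc² = 36400 MeV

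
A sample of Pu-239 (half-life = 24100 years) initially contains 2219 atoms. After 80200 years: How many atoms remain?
N = N₀(1/2)^(t/t½) = 221 atoms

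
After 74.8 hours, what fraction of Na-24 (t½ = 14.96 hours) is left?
N/N₀ = (1/2)^(t/t½) = 0.03125 = 3.13%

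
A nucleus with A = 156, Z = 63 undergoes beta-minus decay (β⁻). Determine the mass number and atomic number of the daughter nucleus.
Daughter: A = 156, Z = 64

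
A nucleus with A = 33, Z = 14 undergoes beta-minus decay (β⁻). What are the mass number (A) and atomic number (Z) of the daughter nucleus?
Daughter: A = 33, Z = 15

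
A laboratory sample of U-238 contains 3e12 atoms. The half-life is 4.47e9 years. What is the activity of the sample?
A = λN = 465.2 decays/year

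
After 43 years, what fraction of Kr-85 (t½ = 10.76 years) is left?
N/N₀ = (1/2)^(t/t½) = 0.06266 = 6.27%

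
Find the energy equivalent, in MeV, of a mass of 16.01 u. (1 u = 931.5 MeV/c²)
E = mc² = 14910 MeV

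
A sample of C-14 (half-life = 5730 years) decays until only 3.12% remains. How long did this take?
t = t½ × log₂(N₀/N) = 28660 years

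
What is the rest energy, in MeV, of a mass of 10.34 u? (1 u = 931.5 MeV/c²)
E = mc² = 9632 MeV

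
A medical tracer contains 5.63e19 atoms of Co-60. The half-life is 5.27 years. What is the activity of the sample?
A = λN = 7.405e18 decays/year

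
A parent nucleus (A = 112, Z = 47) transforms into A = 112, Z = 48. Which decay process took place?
ΔA = 0, ΔZ = +1 ⇒ beta-minus decay (β⁻)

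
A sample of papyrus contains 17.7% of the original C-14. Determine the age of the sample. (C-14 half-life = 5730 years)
Age = t½ × log₂(1/ratio) = 14310 years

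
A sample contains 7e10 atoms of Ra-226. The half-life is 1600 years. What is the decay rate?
A = λN = 3.033e7 decays/year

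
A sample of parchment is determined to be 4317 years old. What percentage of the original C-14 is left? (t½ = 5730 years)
N/N₀ = (1/2)^(t/t½) = 0.5932 = 59.3%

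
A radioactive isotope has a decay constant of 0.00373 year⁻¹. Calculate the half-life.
t½ = ln(2)/λ = 185.8 years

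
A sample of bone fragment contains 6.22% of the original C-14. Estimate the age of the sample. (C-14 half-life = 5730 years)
Age = t½ × log₂(1/ratio) = 22960 years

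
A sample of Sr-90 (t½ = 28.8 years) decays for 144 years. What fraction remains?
N/N₀ = (1/2)^(t/t½) = 0.03125 = 3.12%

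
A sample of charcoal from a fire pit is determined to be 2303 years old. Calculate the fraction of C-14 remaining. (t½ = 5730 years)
N/N₀ = (1/2)^(t/t½) = 0.7569 = 75.7%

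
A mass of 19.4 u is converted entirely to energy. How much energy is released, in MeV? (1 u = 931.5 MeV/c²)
E = mc² = 18070 MeV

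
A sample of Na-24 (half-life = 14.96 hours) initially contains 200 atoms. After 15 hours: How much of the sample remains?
N = N₀(1/2)^(t/t½) = 99.81 atoms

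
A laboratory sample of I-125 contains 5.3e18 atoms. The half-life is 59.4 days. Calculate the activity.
A = λN = 6.185e16 decays/day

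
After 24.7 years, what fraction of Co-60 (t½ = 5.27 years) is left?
N/N₀ = (1/2)^(t/t½) = 0.03882 = 3.88%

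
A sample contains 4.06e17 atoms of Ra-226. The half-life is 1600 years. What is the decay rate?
A = λN = 1.759e14 decays/year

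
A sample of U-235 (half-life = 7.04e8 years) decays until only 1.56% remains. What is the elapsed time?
t = t½ × log₂(N₀/N) = 4.226e9 years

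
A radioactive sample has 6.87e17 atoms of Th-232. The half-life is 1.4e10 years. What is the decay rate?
A = λN = 3.401e7 decays/year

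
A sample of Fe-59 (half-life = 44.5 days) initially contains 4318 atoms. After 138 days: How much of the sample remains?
N = N₀(1/2)^(t/t½) = 503.2 atoms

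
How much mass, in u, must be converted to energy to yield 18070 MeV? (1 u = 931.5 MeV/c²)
m = E/c² = 19.4 u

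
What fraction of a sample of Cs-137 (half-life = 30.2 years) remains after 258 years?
N/N₀ = (1/2)^(t/t½) = 0.002681 = 0.268%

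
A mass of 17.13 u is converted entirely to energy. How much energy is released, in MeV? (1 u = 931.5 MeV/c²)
E = mc² = 15960 MeV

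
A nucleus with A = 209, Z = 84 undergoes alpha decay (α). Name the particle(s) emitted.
α particle = ⁴₂He (2 protons + 2 neutrons)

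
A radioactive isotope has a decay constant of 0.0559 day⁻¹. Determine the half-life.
t½ = ln(2)/λ = 12.4 days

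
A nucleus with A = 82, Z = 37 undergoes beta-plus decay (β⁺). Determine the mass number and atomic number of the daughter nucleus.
Daughter: A = 82, Z = 36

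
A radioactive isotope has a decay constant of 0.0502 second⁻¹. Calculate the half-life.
t½ = ln(2)/λ = 13.81 seconds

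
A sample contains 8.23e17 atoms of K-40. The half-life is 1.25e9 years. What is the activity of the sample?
A = λN = 4.564e8 decays/year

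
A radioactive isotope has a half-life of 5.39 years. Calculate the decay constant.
λ = ln(2)/t½ = 0.1286 year⁻¹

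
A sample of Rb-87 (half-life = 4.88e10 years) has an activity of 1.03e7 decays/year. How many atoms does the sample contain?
N = A/λ = 7.252e17 atoms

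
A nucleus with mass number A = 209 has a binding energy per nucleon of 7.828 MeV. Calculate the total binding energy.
B.E. = 7.828 × 209 = 1636 MeV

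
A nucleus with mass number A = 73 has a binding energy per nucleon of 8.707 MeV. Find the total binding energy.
B.E. = 8.707 × 73 = 635.6 MeV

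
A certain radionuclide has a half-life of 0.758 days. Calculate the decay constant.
λ = ln(2)/t½ = 0.9144 day⁻¹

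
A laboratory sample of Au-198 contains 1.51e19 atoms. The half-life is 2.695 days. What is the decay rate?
A = λN = 3.884e18 decays/day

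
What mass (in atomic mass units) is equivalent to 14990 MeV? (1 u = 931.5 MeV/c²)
m = E/c² = 16.09 u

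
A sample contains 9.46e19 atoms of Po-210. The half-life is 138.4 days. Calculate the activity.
A = λN = 4.738e17 decays/day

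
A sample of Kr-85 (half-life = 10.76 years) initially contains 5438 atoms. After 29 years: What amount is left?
N = N₀(1/2)^(t/t½) = 839.7 atoms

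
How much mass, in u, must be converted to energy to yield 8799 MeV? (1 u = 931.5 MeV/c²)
m = E/c² = 9.446 u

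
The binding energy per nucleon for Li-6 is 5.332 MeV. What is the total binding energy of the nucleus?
B.E. = 5.332 × 6 = 31.99 MeV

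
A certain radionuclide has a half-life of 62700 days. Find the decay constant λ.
λ = ln(2)/t½ = 1.105e-5 day⁻¹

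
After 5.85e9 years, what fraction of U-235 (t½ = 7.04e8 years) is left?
N/N₀ = (1/2)^(t/t½) = 0.003152 = 0.315%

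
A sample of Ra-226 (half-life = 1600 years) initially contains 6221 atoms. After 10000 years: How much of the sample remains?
N = N₀(1/2)^(t/t½) = 81.74 atoms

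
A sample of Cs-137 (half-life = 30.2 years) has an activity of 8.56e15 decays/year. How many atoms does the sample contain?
N = A/λ = 3.73e17 atoms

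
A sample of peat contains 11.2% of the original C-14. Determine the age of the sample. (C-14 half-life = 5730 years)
Age = t½ × log₂(1/ratio) = 18100 years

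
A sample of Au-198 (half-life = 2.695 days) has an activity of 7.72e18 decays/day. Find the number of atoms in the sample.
N = A/λ = 3.002e19 atoms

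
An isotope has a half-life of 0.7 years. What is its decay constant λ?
λ = ln(2)/t½ = 0.9902 year⁻¹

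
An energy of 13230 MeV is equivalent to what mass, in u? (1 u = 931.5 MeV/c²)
m = E/c² = 14.2 u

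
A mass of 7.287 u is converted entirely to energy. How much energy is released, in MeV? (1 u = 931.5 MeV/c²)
E = mc² = 6788 MeV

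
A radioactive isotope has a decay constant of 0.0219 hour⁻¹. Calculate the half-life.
t½ = ln(2)/λ = 31.65 hours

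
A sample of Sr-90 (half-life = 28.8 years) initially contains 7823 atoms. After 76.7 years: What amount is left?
N = N₀(1/2)^(t/t½) = 1235 atoms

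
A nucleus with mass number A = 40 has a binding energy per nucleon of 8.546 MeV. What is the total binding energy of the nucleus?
B.E. = 8.546 × 40 = 341.8 MeV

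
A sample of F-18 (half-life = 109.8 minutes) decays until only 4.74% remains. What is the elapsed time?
t = t½ × log₂(N₀/N) = 483 minutes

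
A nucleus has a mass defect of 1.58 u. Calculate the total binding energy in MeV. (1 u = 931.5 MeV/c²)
B.E. = Δm × 931.5 = 1472 MeV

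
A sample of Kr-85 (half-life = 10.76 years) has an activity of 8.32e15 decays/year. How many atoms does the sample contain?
N = A/λ = 1.292e17 atoms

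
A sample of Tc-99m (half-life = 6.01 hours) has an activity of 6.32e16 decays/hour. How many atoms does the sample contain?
N = A/λ = 5.48e17 atoms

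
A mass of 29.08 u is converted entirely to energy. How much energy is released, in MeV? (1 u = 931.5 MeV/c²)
E = mc² = 27090 MeV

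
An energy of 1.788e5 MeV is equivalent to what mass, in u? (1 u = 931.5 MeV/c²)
m = E/c² = 191.9 u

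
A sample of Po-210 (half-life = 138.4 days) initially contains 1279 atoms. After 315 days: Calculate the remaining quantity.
N = N₀(1/2)^(t/t½) = 264.1 atoms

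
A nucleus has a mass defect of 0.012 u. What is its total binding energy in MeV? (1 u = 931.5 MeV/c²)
B.E. = Δm × 931.5 = 11.18 MeV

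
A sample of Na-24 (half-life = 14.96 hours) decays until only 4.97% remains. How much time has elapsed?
t = t½ × log₂(N₀/N) = 64.79 hours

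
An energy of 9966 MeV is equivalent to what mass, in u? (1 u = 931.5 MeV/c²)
m = E/c² = 10.7 u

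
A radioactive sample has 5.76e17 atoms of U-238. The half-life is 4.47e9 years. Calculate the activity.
A = λN = 8.932e7 decays/year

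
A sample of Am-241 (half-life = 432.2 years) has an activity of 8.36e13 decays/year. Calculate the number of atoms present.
N = A/λ = 5.213e16 atoms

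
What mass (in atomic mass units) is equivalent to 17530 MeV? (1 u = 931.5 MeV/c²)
m = E/c² = 18.82 u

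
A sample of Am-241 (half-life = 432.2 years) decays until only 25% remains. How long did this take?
t = t½ × log₂(N₀/N) = 864.4 years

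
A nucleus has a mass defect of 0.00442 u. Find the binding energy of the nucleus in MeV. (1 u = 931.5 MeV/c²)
B.E. = Δm × 931.5 = 4.117 MeV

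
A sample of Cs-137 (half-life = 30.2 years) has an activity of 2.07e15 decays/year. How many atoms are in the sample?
N = A/λ = 9.019e16 atoms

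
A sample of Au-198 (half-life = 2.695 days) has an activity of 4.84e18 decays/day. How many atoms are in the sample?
N = A/λ = 1.882e19 atoms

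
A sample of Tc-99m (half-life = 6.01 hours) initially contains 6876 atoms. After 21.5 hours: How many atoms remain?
N = N₀(1/2)^(t/t½) = 576 atoms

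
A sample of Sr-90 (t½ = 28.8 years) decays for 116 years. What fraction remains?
N/N₀ = (1/2)^(t/t½) = 0.06131 = 6.13%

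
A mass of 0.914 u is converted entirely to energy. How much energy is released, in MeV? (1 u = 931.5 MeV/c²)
E = mc² = 851.4 MeV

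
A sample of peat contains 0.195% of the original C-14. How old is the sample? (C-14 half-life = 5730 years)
Age = t½ × log₂(1/ratio) = 51580 years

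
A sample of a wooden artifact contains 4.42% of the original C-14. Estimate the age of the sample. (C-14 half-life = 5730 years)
Age = t½ × log₂(1/ratio) = 25780 years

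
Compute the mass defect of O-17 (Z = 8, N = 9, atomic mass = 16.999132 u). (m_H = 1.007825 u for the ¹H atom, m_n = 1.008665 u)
Δm = Z·m_H + N·m_n − M = 0.1415 u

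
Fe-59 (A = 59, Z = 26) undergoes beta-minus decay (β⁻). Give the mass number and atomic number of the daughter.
Daughter: A = 59, Z = 27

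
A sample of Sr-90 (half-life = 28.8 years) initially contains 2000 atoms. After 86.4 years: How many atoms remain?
N = N₀(1/2)^(t/t½) = 250 atoms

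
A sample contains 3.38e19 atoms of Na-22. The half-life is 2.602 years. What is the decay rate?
A = λN = 9.004e18 decays/year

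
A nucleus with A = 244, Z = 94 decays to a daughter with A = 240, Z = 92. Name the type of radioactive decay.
ΔA = -4, ΔZ = -2 ⇒ alpha decay (α)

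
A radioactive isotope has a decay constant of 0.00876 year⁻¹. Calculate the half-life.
t½ = ln(2)/λ = 79.13 years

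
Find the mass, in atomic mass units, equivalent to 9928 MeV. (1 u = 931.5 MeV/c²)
m = E/c² = 10.66 u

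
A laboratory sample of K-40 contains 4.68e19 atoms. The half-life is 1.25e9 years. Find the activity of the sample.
A = λN = 2.595e10 decays/year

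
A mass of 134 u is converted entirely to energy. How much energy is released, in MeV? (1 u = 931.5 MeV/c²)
E = mc² = 1.248e5 MeV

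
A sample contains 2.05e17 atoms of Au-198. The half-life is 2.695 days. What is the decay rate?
A = λN = 5.273e16 decays/day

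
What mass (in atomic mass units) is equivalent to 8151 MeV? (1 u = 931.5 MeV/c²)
m = E/c² = 8.75 u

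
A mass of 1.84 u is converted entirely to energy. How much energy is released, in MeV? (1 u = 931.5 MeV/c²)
E = mc² = 1714 MeV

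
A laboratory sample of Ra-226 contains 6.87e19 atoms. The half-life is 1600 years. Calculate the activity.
A = λN = 2.976e16 decays/year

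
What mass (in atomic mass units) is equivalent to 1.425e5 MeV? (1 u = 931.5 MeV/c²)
m = E/c² = 153 u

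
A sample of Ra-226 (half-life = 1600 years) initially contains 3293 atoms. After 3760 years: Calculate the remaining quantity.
N = N₀(1/2)^(t/t½) = 645.9 atoms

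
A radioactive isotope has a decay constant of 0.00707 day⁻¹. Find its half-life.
t½ = ln(2)/λ = 98.04 days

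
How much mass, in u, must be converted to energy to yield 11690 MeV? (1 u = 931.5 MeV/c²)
m = E/c² = 12.55 u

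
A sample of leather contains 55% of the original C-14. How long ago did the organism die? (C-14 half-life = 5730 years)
Age = t½ × log₂(1/ratio) = 4942 years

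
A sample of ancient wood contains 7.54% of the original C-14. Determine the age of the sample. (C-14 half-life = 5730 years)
Age = t½ × log₂(1/ratio) = 21370 years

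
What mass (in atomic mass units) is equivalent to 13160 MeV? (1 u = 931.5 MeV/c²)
m = E/c² = 14.13 u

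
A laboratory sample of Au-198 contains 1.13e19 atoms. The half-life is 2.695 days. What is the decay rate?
A = λN = 2.906e18 decays/day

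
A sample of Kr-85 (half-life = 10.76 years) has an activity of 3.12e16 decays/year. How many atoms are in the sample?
N = A/λ = 4.843e17 atoms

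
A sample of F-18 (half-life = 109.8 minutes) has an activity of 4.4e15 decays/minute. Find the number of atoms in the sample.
N = A/λ = 6.97e17 atoms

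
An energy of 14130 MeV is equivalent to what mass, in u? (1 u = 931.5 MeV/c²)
m = E/c² = 15.17 u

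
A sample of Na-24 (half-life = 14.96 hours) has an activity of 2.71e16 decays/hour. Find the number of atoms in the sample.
N = A/λ = 5.849e17 atoms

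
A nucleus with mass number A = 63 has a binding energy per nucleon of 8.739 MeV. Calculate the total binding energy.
B.E. = 8.739 × 63 = 550.6 MeV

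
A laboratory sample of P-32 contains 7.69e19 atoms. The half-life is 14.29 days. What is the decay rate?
A = λN = 3.73e18 decays/day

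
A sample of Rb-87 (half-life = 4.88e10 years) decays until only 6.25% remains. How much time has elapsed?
t = t½ × log₂(N₀/N) = 1.952e11 years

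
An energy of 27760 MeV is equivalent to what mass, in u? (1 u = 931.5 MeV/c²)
m = E/c² = 29.8 u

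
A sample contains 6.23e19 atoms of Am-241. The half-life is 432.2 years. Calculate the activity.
A = λN = 9.991e16 decays/year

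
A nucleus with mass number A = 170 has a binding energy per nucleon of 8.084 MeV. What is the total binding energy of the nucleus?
B.E. = 8.084 × 170 = 1374 MeV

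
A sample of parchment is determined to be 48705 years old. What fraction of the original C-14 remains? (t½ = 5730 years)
N/N₀ = (1/2)^(t/t½) = 0.002762 = 0.276%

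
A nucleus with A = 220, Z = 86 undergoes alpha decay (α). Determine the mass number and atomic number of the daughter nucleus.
Daughter: A = 216, Z = 84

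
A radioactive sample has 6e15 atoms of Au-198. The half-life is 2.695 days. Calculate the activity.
A = λN = 1.543e15 decays/day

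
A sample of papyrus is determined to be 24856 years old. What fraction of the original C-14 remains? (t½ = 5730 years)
N/N₀ = (1/2)^(t/t½) = 0.04945 = 4.95%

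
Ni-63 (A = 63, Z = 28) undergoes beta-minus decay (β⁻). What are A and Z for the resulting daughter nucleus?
Daughter: A = 63, Z = 29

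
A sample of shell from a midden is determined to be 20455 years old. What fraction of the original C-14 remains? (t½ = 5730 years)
N/N₀ = (1/2)^(t/t½) = 0.08421 = 8.42%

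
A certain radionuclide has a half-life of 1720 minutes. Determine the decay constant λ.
λ = ln(2)/t½ = 4.03e-4 minute⁻¹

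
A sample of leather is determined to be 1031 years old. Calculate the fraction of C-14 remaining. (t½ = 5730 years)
N/N₀ = (1/2)^(t/t½) = 0.8827 = 88.3%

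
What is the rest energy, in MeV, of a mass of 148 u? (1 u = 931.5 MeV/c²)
E = mc² = 1.379e5 MeV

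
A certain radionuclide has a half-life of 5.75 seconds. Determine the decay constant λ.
λ = ln(2)/t½ = 0.1205 second⁻¹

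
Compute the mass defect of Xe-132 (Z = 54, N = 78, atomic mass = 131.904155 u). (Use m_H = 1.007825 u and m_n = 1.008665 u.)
Δm = Z·m_H + N·m_n − M = 1.194 u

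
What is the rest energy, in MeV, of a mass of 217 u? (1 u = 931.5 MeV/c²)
E = mc² = 2.021e5 MeV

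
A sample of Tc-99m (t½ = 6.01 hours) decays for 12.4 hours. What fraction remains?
N/N₀ = (1/2)^(t/t½) = 0.2393 = 23.9%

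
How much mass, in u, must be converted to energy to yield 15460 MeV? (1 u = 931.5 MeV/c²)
m = E/c² = 16.6 u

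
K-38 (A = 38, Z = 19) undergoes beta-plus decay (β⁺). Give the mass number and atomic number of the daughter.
Daughter: A = 38, Z = 18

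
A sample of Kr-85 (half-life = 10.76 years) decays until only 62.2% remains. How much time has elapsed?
t = t½ × log₂(N₀/N) = 7.371 years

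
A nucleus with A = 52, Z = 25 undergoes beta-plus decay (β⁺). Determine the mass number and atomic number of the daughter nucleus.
Daughter: A = 52, Z = 24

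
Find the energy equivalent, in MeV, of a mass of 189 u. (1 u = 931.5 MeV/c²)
E = mc² = 1.761e5 MeV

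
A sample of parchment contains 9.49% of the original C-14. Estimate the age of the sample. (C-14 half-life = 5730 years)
Age = t½ × log₂(1/ratio) = 19470 years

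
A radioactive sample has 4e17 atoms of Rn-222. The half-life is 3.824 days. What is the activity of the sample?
A = λN = 7.25e16 decays/day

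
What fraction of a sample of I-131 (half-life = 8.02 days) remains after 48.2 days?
N/N₀ = (1/2)^(t/t½) = 0.01552 = 1.55%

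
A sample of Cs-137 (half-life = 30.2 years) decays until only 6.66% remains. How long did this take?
t = t½ × log₂(N₀/N) = 118 years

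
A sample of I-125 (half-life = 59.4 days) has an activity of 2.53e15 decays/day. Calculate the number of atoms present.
N = A/λ = 2.168e17 atoms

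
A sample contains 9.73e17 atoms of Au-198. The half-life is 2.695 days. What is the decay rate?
A = λN = 2.503e17 decays/day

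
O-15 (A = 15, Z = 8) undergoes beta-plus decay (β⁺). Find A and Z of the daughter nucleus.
Daughter: A = 15, Z = 7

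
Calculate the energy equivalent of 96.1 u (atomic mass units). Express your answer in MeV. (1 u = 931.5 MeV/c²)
E = mc² = 89520 MeV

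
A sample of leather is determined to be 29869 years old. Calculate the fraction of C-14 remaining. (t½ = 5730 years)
N/N₀ = (1/2)^(t/t½) = 0.02697 = 2.7%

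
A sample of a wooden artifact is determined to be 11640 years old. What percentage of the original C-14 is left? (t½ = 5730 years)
N/N₀ = (1/2)^(t/t½) = 0.2446 = 24.5%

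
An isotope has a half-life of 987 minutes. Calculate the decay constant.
λ = ln(2)/t½ = 7.023e-4 minute⁻¹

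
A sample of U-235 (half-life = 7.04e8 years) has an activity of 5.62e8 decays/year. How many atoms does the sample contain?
N = A/λ = 5.708e17 atoms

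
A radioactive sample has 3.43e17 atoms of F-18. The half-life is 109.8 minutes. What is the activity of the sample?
A = λN = 2.165e15 decays/minute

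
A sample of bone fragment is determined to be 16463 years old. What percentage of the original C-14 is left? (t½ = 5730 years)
N/N₀ = (1/2)^(t/t½) = 0.1365 = 13.6%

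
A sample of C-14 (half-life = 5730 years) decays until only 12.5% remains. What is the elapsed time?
t = t½ × log₂(N₀/N) = 17190 years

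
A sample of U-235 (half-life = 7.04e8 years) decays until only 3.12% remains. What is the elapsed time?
t = t½ × log₂(N₀/N) = 3.522e9 years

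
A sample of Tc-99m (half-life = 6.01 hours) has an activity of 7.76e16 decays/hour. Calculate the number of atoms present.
N = A/λ = 6.728e17 atoms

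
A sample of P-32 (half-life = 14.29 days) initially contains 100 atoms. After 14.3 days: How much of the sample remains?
N = N₀(1/2)^(t/t½) = 49.98 atoms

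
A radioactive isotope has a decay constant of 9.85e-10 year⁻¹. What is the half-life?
t½ = ln(2)/λ = 7.037e8 years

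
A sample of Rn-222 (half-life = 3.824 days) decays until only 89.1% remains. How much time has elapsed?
t = t½ × log₂(N₀/N) = 0.6367 days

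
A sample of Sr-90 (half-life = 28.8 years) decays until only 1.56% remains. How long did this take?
t = t½ × log₂(N₀/N) = 172.9 years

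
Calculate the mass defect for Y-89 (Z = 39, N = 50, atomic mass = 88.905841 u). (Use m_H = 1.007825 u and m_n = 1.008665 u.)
Δm = Z·m_H + N·m_n − M = 0.8326 u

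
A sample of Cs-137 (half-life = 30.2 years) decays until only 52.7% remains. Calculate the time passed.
t = t½ × log₂(N₀/N) = 27.91 years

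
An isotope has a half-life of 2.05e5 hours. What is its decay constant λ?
λ = ln(2)/t½ = 3.381e-6 hour⁻¹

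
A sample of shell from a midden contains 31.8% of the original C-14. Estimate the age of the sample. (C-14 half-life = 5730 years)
Age = t½ × log₂(1/ratio) = 9471 years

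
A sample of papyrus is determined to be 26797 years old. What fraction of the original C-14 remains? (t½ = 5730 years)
N/N₀ = (1/2)^(t/t½) = 0.0391 = 3.91%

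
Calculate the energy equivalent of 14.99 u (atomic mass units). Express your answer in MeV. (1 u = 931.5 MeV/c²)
E = mc² = 13960 MeV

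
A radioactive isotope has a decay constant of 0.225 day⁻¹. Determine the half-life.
t½ = ln(2)/λ = 3.081 days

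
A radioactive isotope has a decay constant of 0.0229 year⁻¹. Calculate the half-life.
t½ = ln(2)/λ = 30.27 years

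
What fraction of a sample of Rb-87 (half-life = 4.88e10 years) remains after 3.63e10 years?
N/N₀ = (1/2)^(t/t½) = 0.5971 = 59.7%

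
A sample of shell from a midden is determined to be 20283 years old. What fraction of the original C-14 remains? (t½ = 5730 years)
N/N₀ = (1/2)^(t/t½) = 0.08598 = 8.6%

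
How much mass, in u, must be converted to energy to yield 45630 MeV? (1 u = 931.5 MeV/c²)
m = E/c² = 48.99 u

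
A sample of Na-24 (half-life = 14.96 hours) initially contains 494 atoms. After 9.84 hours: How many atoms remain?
N = N₀(1/2)^(t/t½) = 313.1 atoms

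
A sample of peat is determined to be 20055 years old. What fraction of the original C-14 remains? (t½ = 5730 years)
N/N₀ = (1/2)^(t/t½) = 0.08839 = 8.84%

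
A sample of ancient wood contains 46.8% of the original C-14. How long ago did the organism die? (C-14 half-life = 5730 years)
Age = t½ × log₂(1/ratio) = 6277 years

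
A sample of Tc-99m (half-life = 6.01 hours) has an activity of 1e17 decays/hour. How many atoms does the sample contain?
N = A/λ = 8.671e17 atoms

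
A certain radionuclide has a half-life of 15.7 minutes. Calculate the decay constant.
λ = ln(2)/t½ = 0.04415 minute⁻¹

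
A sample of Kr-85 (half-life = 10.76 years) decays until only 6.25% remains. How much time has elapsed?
t = t½ × log₂(N₀/N) = 43.04 years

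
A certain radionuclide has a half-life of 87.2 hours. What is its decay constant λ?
λ = ln(2)/t½ = 0.007949 hour⁻¹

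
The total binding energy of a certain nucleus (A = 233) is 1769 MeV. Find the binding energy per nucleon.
B.E./A = 1769/233 = 7.592 MeV/nucleon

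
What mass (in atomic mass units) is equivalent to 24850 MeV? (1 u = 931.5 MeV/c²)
m = E/c² = 26.68 u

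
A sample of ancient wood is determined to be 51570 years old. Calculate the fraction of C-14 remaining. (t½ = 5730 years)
N/N₀ = (1/2)^(t/t½) = 0.001953 = 0.195%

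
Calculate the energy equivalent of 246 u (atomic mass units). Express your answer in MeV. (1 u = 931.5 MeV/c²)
E = mc² = 2.291e5 MeV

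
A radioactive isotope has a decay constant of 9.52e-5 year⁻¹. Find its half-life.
t½ = ln(2)/λ = 7281 years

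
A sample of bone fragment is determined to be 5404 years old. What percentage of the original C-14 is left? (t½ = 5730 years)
N/N₀ = (1/2)^(t/t½) = 0.5201 = 52%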